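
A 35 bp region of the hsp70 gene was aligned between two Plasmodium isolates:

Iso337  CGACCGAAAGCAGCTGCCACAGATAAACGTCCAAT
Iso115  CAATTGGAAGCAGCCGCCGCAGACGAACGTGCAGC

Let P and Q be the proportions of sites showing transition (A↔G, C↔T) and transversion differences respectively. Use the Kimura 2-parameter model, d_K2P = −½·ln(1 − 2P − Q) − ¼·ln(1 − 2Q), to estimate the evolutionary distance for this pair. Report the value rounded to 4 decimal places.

0.4729

Differing sites — 2:G/A (Ti); 4:C/T (Ti); 5:C/T (Ti); 7:A/G (Ti); 15:T/C (Ti); 19:A/G (Ti); 24:T/C (Ti); 25:A/G (Ti); 31:C/G (Tv); 34:A/G (Ti); 35:T/C (Ti).
Of the 11 differences, 10 transitions and 1 transversion over 35 sites: P = 10/35 = 0.285714, Q = 1/35 = 0.028571.
d = −0.5·ln(0.400001) − 0.25·ln(0.942858) = −0.5·(-0.916288) − 0.25·(-0.058840) = 0.4729.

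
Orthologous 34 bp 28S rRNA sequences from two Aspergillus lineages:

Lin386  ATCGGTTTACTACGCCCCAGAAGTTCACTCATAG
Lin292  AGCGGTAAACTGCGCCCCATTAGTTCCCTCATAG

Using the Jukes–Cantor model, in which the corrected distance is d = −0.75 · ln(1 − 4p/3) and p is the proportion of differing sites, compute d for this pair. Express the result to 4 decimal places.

0.2407

Mismatches occur at site 2 (T↔G), site 7 (T↔A), site 8 (T↔A), site 12 (A↔G), site 20 (G↔T), site 21 (A↔T), site 27 (A↔C).
p = 7/34 = 0.205882.
d = −0.75 · ln(1 − (4/3)·0.205882) = −0.75 · ln(0.725491) = −0.75 · (-0.320907) = 0.2407.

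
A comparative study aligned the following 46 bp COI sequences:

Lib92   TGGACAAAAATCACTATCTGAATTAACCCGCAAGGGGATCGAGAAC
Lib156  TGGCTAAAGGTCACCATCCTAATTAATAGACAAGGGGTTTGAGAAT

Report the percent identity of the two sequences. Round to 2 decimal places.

The sequences differ at positions 4 (A/C), 5 (C/T), 9 (A/G), 10 (A/G), 15 (T/C), 19 (T/C), 20 (G/T), 27 (C/T), 28 (C/A), 29 (C/G), 30 (G/A), 38 (A/T), 40 (C/T), 46 (C/T).
32 of the 46 sites match, so the percent identity is 32/46 × 100 = 69.57%.

69.57%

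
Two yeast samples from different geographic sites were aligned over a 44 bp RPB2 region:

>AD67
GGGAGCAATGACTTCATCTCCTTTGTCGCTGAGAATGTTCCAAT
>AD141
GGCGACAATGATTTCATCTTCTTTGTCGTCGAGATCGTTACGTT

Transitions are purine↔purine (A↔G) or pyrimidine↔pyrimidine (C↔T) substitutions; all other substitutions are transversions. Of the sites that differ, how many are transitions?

Mismatches occur at site 3 (G/C, transversion), site 4 (A/G, transition), site 5 (G/A, transition), site 12 (C/T, transition), site 20 (C/T, transition), site 29 (C/T, transition), site 30 (T/C, transition), site 35 (A/T, transversion), site 36 (T/C, transition), site 40 (C/A, transversion), site 42 (A/G, transition), site 43 (A/T, transversion).
Of the 12 differences, 8 transitions and 4 transversions, so the answer is 8.

8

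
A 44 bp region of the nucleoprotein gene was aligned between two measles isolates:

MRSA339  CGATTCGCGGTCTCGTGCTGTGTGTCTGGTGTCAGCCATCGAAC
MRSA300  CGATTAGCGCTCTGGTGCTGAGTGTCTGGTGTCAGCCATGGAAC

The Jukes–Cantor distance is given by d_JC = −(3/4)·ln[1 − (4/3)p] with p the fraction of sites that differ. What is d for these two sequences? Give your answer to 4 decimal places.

Mismatches occur at site 6 (C→A), site 10 (G→C), site 14 (C→G), site 21 (T→A), site 40 (C→G).
p = 5/44 = 0.113636.
d = −0.75 · ln(1 − (4/3)·0.113636) = −0.75 · ln(0.848485) = −0.75 · (-0.164303) = 0.1232.

0.1232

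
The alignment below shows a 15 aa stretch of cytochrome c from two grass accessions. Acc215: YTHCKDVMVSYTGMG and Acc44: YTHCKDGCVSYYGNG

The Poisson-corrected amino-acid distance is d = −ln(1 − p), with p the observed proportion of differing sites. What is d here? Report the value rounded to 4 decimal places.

Differing sites — 7:V/G; 8:M/C; 12:T/Y; 14:M/N.
p = 4/15 = 0.266667.
d = −ln(1 − 0.266667) = −ln(0.733333) = 0.3102.

0.3102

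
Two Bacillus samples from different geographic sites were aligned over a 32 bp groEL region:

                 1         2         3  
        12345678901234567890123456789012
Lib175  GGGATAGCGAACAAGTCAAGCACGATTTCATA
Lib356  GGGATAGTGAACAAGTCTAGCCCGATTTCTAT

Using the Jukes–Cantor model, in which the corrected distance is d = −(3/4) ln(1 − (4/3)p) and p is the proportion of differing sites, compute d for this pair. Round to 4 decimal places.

0.2158

The sequences differ at positions 8 (C/T), 18 (A/T), 22 (A/C), 30 (A/T), 31 (T/A), 32 (A/T).
p = 6/32 = 0.187500.
d = −0.75 · ln(1 − (4/3)·0.187500) = −0.75 · ln(0.750000) = −0.75 · (-0.287682) = 0.2158.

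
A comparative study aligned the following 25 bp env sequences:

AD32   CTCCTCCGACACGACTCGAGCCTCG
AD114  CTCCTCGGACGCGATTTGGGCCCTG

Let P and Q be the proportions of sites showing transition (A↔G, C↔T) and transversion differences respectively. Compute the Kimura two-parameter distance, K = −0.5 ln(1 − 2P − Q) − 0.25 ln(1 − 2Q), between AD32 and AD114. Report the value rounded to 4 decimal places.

Mismatches occur at site 7 (C→G, transversion), site 11 (A→G, transition), site 15 (C→T, transition), site 17 (C→T, transition), site 19 (A→G, transition), site 23 (T→C, transition), site 24 (C→T, transition).
Of the 7 differences, 6 transitions and 1 transversion over 25 sites: P = 6/25 = 0.240000, Q = 1/25 = 0.040000.
d = −0.5·ln(0.480000) − 0.25·ln(0.920000) = −0.5·(-0.733969) − 0.25·(-0.083382) = 0.3878.

0.3878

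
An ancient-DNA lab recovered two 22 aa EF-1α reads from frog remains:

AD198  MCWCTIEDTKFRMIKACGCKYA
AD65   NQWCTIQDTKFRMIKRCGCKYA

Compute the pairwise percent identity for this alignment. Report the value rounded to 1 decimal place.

81.8%

Differing sites — 1:M/N; 2:C/Q; 7:E/Q; 16:A/R.
18 of the 22 sites match, so the percent identity is 18/22 × 100 = 81.8%.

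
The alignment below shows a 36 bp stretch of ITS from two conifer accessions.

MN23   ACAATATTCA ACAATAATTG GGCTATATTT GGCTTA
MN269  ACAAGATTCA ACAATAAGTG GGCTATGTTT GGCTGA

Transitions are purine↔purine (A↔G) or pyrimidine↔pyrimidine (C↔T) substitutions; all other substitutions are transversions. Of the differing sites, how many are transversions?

The sequences differ at positions 5 (T/G, transversion), 18 (T/G, transversion), 27 (A/G, transition), 35 (T/G, transversion).
Of the 4 differences, 1 transition and 3 transversions, so the answer is 3.

3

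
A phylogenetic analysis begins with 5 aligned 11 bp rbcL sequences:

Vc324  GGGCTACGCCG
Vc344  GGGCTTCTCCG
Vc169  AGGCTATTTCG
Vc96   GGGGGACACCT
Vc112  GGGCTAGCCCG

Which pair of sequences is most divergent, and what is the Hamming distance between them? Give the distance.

7

Pairwise Hamming distances:
  Vc324 vs Vc344: 2
  Vc324 vs Vc169: 4
  Vc324 vs Vc96: 4
  Vc324 vs Vc112: 2
  Vc344 vs Vc169: 4
  Vc344 vs Vc96: 5
  Vc344 vs Vc112: 3
  Vc169 vs Vc96: 7
  Vc169 vs Vc112: 4
  Vc96 vs Vc112: 5
The largest is 7, between Vc169 and Vc96.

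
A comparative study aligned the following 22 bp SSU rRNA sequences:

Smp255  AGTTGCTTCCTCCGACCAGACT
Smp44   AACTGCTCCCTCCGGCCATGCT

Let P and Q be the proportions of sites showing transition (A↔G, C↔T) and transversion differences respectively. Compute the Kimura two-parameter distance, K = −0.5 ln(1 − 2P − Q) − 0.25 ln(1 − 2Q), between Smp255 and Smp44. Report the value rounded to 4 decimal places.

Differing sites — 2:G/A (Ti); 3:T/C (Ti); 8:T/C (Ti); 15:A/G (Ti); 19:G/T (Tv); 20:A/G (Ti).
Of the 6 differences, 5 transitions and 1 transversion over 22 sites: P = 5/22 = 0.227273, Q = 1/22 = 0.045455.
d = −0.5·ln(0.499999) − 0.25·ln(0.909090) = −0.5·(-0.693149) − 0.25·(-0.095311) = 0.3704.

0.3704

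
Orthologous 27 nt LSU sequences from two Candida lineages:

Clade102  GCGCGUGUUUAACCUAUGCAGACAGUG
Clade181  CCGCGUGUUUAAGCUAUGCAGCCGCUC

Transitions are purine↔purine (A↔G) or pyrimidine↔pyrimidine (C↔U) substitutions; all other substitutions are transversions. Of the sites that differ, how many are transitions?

The sequences differ at positions 1 (G/C, transversion), 13 (C/G, transversion), 22 (A/C, transversion), 24 (A/G, transition), 25 (G/C, transversion), 27 (G/C, transversion).
Of the 6 differences, 1 transition and 5 transversions, so the answer is 1.

1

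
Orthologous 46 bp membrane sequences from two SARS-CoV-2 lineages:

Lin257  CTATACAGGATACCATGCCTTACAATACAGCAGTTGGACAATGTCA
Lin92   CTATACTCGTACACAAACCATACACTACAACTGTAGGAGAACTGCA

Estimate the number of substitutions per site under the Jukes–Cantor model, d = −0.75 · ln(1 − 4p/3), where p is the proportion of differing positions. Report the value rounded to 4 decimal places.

0.5091

Mismatches occur at site 7 (A↔T), site 8 (G↔C), site 10 (A↔T), site 11 (T↔A), site 12 (A↔C), site 13 (C↔A), site 16 (T↔A), site 17 (G↔A), site 20 (T↔A), site 25 (A↔C), site 30 (G↔A), site 32 (A↔T), site 35 (T↔A), site 39 (C↔G), site 42 (T↔C), site 43 (G↔T), site 44 (T↔G).
p = 17/46 = 0.369565.
d = −0.75 · ln(1 − (4/3)·0.369565) = −0.75 · ln(0.507247) = −0.75 · (-0.678757) = 0.5091.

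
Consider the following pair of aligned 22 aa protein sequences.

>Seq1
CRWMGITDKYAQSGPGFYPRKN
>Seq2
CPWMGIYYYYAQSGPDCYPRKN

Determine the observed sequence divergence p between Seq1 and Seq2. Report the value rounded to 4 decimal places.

0.2727

The sequences differ at positions 2 (R/P), 7 (T/Y), 8 (D/Y), 9 (K/Y), 16 (G/D), 17 (F/C).
There are 6 differences over 22 sites, so p = 6/22 = 0.2727.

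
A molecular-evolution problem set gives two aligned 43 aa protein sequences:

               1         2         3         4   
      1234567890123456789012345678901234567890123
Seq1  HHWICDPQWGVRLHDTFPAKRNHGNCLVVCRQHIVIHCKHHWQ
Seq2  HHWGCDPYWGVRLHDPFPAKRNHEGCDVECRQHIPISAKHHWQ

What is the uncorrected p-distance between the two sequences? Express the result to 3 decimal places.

Mismatches occur at site 4 (I→G), site 8 (Q→Y), site 16 (T→P), site 24 (G→E), site 25 (N→G), site 27 (L→D), site 29 (V→E), site 35 (V→P), site 37 (H→S), site 38 (C→A).
There are 10 differences over 43 sites, so p = 10/43 = 0.233.

0.233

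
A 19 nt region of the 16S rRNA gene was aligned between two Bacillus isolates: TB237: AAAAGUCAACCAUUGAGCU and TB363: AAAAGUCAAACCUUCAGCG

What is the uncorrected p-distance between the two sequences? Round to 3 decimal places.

0.211

Mismatches occur at site 10 (C/A), site 12 (A/C), site 15 (G/C), site 19 (U/G).
There are 4 differences over 19 sites, so p = 4/19 = 0.211.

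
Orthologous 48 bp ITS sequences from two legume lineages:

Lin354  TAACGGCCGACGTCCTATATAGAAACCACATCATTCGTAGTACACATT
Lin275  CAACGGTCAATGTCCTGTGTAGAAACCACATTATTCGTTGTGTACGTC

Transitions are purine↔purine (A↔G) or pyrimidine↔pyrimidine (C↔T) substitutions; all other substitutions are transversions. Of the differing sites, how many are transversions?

1

Differing sites — 1:T/C (Ti); 7:C/T (Ti); 9:G/A (Ti); 11:C/T (Ti); 17:A/G (Ti); 19:A/G (Ti); 32:C/T (Ti); 39:A/T (Tv); 42:A/G (Ti); 43:C/T (Ti); 46:A/G (Ti); 48:T/C (Ti).
Of the 12 differences, 11 transitions and 1 transversion, so the answer is 1.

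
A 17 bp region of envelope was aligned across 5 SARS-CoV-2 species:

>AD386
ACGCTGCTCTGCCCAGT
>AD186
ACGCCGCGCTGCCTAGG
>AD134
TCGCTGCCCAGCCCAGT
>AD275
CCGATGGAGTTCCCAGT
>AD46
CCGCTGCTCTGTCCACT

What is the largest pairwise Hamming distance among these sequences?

Pairwise Hamming distances:
  AD386 vs AD186: 4
  AD386 vs AD134: 3
  AD386 vs AD275: 6
  AD386 vs AD46: 3
  AD186 vs AD134: 6
  AD186 vs AD275: 9
  AD186 vs AD46: 7
  AD134 vs AD275: 7
  AD134 vs AD46: 5
  AD275 vs AD46: 7
The largest is 9, between AD186 and AD275.

9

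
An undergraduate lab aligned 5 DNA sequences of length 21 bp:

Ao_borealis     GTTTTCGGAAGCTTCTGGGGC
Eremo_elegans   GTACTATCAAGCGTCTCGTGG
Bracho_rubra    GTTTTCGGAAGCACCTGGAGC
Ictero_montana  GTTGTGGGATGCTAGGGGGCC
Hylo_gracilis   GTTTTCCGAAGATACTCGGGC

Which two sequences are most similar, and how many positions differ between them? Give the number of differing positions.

3

Pairwise Hamming distances:
  Ao_borealis vs Eremo_elegans: 9
  Ao_borealis vs Bracho_rubra: 3
  Ao_borealis vs Ictero_montana: 7
  Ao_borealis vs Hylo_gracilis: 4
  Eremo_elegans vs Bracho_rubra: 10
  Eremo_elegans vs Ictero_montana: 14
  Eremo_elegans vs Hylo_gracilis: 10
  Bracho_rubra vs Ictero_montana: 9
  Bracho_rubra vs Hylo_gracilis: 6
  Ictero_montana vs Hylo_gracilis: 9
The smallest is 3, between Ao_borealis and Bracho_rubra.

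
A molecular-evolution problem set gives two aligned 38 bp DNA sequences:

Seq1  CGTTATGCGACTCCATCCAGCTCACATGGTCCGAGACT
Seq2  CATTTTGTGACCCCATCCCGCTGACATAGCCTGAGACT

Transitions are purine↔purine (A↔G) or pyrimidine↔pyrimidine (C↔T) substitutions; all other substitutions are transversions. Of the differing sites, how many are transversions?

3

Differing sites — 2:G/A (Ti); 5:A/T (Tv); 8:C/T (Ti); 12:T/C (Ti); 19:A/C (Tv); 23:C/G (Tv); 28:G/A (Ti); 30:T/C (Ti); 32:C/T (Ti).
Of the 9 differences, 6 transitions and 3 transversions, so the answer is 3.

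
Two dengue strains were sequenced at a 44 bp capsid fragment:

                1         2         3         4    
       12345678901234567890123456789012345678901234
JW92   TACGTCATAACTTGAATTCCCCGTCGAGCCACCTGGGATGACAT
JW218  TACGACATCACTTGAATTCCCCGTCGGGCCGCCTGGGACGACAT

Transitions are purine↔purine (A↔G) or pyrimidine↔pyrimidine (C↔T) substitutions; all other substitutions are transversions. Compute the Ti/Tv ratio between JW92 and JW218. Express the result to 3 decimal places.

Differing sites — 5:T/A (Tv); 9:A/C (Tv); 27:A/G (Ti); 31:A/G (Ti); 39:T/C (Ti).
Of the 5 differences, 3 transitions and 2 transversions, so Ti/Tv = 3/2 = 1.500.

1.500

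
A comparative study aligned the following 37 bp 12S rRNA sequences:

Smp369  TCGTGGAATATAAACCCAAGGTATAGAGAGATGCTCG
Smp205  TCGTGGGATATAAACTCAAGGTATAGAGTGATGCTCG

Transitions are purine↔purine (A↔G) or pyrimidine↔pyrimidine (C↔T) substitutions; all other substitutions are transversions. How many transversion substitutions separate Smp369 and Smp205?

The sequences differ at positions 7 (A/G, transition), 16 (C/T, transition), 29 (A/T, transversion).
Of the 3 differences, 2 transitions and 1 transversion, so the answer is 1.

1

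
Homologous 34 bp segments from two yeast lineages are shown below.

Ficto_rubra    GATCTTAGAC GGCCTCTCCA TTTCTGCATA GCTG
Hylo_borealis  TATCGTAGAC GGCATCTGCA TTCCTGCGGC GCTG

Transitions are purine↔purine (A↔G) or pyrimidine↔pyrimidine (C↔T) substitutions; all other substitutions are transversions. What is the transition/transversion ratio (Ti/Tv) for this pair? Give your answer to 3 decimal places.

Mismatches occur at site 1 (G→T, transversion), site 5 (T→G, transversion), site 14 (C→A, transversion), site 18 (C→G, transversion), site 23 (T→C, transition), site 28 (A→G, transition), site 29 (T→G, transversion), site 30 (A→C, transversion).
Of the 8 differences, 2 transitions and 6 transversions, so Ti/Tv = 2/6 = 0.333.

0.333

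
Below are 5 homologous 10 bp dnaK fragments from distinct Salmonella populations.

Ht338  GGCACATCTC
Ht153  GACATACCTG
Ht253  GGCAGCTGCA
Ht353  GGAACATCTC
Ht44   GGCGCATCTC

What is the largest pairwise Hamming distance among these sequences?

7

Pairwise Hamming distances:
  Ht338 vs Ht153: 4
  Ht338 vs Ht253: 5
  Ht338 vs Ht353: 1
  Ht338 vs Ht44: 1
  Ht153 vs Ht253: 7
  Ht153 vs Ht353: 5
  Ht153 vs Ht44: 5
  Ht253 vs Ht353: 6
  Ht253 vs Ht44: 6
  Ht353 vs Ht44: 2
The largest is 7, between Ht153 and Ht253.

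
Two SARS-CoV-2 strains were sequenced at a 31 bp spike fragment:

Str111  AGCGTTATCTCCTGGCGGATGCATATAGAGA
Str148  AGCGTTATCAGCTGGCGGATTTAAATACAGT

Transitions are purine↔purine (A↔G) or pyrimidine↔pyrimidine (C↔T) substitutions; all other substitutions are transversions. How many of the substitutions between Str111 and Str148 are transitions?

1

Mismatches occur at site 10 (T/A, transversion), site 11 (C/G, transversion), site 21 (G/T, transversion), site 22 (C/T, transition), site 24 (T/A, transversion), site 28 (G/C, transversion), site 31 (A/T, transversion).
Of the 7 differences, 1 transition and 6 transversions, so the answer is 1.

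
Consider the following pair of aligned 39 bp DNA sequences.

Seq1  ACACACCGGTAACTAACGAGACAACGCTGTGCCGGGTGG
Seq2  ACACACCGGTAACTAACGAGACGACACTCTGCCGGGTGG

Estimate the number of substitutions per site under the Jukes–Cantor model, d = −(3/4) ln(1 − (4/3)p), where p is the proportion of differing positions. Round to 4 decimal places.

0.0812

The sequences differ at positions 23 (A/G), 26 (G/A), 29 (G/C).
p = 3/39 = 0.076923.
d = −0.75 · ln(1 − (4/3)·0.076923) = −0.75 · ln(0.897436) = −0.75 · (-0.108213) = 0.0812.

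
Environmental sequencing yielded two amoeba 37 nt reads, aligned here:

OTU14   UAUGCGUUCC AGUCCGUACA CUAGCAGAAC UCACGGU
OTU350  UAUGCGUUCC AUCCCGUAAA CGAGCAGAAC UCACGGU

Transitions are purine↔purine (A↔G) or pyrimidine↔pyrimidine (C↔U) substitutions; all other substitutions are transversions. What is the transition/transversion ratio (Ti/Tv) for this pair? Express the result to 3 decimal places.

0.333

Differing sites — 12:G/U (Tv); 13:U/C (Ti); 19:C/A (Tv); 22:U/G (Tv).
Of the 4 differences, 1 transition and 3 transversions, so Ti/Tv = 1/3 = 0.333.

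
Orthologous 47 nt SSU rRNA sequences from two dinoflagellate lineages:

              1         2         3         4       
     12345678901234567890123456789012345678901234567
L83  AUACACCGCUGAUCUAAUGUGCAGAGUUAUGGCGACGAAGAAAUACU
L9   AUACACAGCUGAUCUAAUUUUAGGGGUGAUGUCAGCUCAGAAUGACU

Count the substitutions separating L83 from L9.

Differing sites — 7:C/A; 19:G/U; 21:G/U; 22:C/A; 23:A/G; 25:A/G; 28:U/G; 32:G/U; 34:G/A; 35:A/G; 37:G/U; 38:A/C; 43:A/U; 44:U/G.
That gives 14 mismatches out of 47 aligned sites, so the Hamming distance is 14.

14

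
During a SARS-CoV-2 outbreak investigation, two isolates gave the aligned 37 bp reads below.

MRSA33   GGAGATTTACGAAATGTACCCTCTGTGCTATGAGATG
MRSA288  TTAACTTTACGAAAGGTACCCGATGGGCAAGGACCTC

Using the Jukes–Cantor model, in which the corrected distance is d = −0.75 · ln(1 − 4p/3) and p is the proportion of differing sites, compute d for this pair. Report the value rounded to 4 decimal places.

Differing sites — 1:G/T; 2:G/T; 4:G/A; 5:A/C; 15:T/G; 22:T/G; 23:C/A; 26:T/G; 29:T/A; 31:T/G; 34:G/C; 35:A/C; 37:G/C.
p = 13/37 = 0.351351.
d = −0.75 · ln(1 − (4/3)·0.351351) = −0.75 · ln(0.531532) = −0.75 · (-0.631992) = 0.4740.

0.4740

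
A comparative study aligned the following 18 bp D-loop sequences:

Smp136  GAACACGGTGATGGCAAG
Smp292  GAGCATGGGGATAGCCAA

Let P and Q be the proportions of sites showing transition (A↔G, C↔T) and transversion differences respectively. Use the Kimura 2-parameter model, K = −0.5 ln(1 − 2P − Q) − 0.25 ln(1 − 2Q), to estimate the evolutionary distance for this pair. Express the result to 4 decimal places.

Differing sites — 3:A/G (Ti); 6:C/T (Ti); 9:T/G (Tv); 13:G/A (Ti); 16:A/C (Tv); 18:G/A (Ti).
Of the 6 differences, 4 transitions and 2 transversions over 18 sites: P = 4/18 = 0.222222, Q = 2/18 = 0.111111.
d = −0.5·ln(0.444445) − 0.25·ln(0.777778) = −0.5·(-0.810929) − 0.25·(-0.251314) = 0.4683.

0.4683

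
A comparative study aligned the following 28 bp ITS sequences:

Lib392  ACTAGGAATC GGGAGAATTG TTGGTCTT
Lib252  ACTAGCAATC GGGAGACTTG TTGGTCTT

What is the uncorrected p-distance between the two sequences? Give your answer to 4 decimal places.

The sequences differ at positions 6 (G/C), 17 (A/C).
There are 2 differences over 28 sites, so p = 2/28 = 0.0714.

0.0714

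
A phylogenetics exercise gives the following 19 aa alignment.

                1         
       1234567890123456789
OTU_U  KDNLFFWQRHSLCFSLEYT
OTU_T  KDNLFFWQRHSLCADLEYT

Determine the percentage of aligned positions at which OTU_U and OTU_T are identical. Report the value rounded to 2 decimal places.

The sequences differ at positions 14 (F/A), 15 (S/D).
17 of the 19 sites match, so the percent identity is 17/19 × 100 = 89.47%.

89.47%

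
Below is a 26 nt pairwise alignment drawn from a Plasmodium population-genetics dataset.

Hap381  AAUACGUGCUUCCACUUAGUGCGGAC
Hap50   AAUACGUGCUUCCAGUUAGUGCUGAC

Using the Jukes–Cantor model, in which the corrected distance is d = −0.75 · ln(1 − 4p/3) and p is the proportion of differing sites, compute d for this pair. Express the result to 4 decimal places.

0.0812

The sequences differ at positions 15 (C/G), 23 (G/U).
p = 2/26 = 0.076923.
d = −0.75 · ln(1 − (4/3)·0.076923) = −0.75 · ln(0.897436) = −0.75 · (-0.108213) = 0.0812.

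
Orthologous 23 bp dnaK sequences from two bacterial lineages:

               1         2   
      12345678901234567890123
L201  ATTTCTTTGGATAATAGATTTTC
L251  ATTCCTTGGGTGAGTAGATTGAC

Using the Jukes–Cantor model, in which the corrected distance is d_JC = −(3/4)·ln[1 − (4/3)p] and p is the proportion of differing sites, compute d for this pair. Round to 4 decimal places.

The sequences differ at positions 4 (T/C), 8 (T/G), 11 (A/T), 12 (T/G), 14 (A/G), 21 (T/G), 22 (T/A).
p = 7/23 = 0.304348.
d = −0.75 · ln(1 − (4/3)·0.304348) = −0.75 · ln(0.594203) = −0.75 · (-0.520534) = 0.3904.

0.3904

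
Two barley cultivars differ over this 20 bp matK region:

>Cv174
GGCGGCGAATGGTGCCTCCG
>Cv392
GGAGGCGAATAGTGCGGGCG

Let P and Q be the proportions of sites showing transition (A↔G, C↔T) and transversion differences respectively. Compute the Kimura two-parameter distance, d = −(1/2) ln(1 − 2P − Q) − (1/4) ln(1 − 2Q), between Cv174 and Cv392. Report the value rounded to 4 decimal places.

The sequences differ at positions 3 (C/A, transversion), 11 (G/A, transition), 16 (C/G, transversion), 17 (T/G, transversion), 18 (C/G, transversion).
Of the 5 differences, 1 transition and 4 transversions over 20 sites: P = 1/20 = 0.050000, Q = 4/20 = 0.200000.
d = −0.5·ln(0.700000) − 0.25·ln(0.600000) = −0.5·(-0.356675) − 0.25·(-0.510826) = 0.3060.

0.3060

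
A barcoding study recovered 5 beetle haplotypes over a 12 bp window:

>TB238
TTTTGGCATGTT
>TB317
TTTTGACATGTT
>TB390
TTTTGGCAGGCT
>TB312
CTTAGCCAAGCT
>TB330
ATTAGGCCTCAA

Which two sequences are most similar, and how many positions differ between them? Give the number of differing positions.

1

Pairwise Hamming distances:
  TB238 vs TB317: 1
  TB238 vs TB390: 2
  TB238 vs TB312: 5
  TB238 vs TB330: 6
  TB317 vs TB390: 3
  TB317 vs TB312: 5
  TB317 vs TB330: 7
  TB390 vs TB312: 4
  TB390 vs TB330: 7
  TB312 vs TB330: 7
The smallest is 1, between TB238 and TB317.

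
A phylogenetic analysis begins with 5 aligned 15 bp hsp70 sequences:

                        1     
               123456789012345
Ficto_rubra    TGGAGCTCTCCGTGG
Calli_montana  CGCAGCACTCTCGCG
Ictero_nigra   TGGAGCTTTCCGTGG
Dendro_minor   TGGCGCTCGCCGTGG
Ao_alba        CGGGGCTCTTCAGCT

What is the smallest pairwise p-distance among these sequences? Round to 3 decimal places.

0.067

Pairwise Hamming distances:
  Ficto_rubra vs Calli_montana: 7
  Ficto_rubra vs Ictero_nigra: 1
  Ficto_rubra vs Dendro_minor: 2
  Ficto_rubra vs Ao_alba: 7
  Calli_montana vs Ictero_nigra: 8
  Calli_montana vs Dendro_minor: 9
  Calli_montana vs Ao_alba: 7
  Ictero_nigra vs Dendro_minor: 3
  Ictero_nigra vs Ao_alba: 8
  Dendro_minor vs Ao_alba: 8
The smallest is 1 mismatch, between Ficto_rubra and Ictero_nigra; p = 1/15 = 0.067.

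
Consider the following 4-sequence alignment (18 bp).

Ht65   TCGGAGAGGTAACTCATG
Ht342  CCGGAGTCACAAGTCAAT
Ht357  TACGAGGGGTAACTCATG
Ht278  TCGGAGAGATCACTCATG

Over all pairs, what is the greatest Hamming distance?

10

Pairwise Hamming distances:
  Ht65 vs Ht342: 8
  Ht65 vs Ht357: 3
  Ht65 vs Ht278: 2
  Ht342 vs Ht357: 10
  Ht342 vs Ht278: 8
  Ht357 vs Ht278: 5
The largest is 10, between Ht342 and Ht357.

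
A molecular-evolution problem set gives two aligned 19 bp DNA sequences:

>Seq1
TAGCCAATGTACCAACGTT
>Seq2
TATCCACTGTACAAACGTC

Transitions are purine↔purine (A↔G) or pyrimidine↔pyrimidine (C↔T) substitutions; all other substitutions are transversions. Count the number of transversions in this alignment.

3

Mismatches occur at site 3 (G/T, transversion), site 7 (A/C, transversion), site 13 (C/A, transversion), site 19 (T/C, transition).
Of the 4 differences, 1 transition and 3 transversions, so the answer is 3.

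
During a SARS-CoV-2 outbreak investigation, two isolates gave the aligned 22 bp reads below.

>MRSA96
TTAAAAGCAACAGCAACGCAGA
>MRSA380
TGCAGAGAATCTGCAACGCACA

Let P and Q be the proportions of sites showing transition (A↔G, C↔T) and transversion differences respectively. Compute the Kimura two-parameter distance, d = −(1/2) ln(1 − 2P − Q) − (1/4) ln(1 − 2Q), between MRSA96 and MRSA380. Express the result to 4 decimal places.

0.4231

The sequences differ at positions 2 (T/G, transversion), 3 (A/C, transversion), 5 (A/G, transition), 8 (C/A, transversion), 10 (A/T, transversion), 12 (A/T, transversion), 21 (G/C, transversion).
Of the 7 differences, 1 transition and 6 transversions over 22 sites: P = 1/22 = 0.045455, Q = 6/22 = 0.272727.
d = −0.5·ln(0.636363) − 0.25·ln(0.454546) = −0.5·(-0.451986) − 0.25·(-0.788456) = 0.4231.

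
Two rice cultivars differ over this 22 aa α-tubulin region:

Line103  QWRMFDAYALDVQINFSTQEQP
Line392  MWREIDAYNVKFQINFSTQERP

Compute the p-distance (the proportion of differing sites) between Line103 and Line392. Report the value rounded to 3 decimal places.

Mismatches occur at site 1 (Q↔M), site 4 (M↔E), site 5 (F↔I), site 9 (A↔N), site 10 (L↔V), site 11 (D↔K), site 12 (V↔F), site 21 (Q↔R).
There are 8 differences over 22 sites, so p = 8/22 = 0.364.

0.364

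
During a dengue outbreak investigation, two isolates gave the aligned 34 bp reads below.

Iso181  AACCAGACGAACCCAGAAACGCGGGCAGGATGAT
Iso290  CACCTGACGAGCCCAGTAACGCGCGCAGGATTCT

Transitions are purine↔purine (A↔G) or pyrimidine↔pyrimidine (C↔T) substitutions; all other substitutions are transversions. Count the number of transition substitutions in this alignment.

The sequences differ at positions 1 (A/C, transversion), 5 (A/T, transversion), 11 (A/G, transition), 17 (A/T, transversion), 24 (G/C, transversion), 32 (G/T, transversion), 33 (A/C, transversion).
Of the 7 differences, 1 transition and 6 transversions, so the answer is 1.

1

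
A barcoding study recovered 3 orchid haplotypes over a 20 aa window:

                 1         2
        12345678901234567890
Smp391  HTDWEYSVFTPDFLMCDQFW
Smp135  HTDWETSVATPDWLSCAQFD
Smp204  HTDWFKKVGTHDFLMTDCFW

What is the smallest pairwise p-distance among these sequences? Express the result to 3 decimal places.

Pairwise Hamming distances:
  Smp391 vs Smp135: 6
  Smp391 vs Smp204: 7
  Smp135 vs Smp204: 11
The smallest is 6 mismatches, between Smp391 and Smp135; p = 6/20 = 0.300.

0.300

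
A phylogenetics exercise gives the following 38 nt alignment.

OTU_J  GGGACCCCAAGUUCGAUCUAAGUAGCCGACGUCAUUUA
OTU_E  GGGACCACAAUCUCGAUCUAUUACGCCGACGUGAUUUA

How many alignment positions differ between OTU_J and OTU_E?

Mismatches occur at site 7 (C→A), site 11 (G→U), site 12 (U→C), site 21 (A→U), site 22 (G→U), site 23 (U→A), site 24 (A→C), site 33 (C→G).
That gives 8 mismatches out of 38 aligned sites, so the Hamming distance is 8.

8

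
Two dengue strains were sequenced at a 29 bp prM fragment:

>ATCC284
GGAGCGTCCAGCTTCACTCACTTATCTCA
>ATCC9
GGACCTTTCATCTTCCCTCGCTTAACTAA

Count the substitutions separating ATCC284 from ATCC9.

Differing sites — 4:G/C; 6:G/T; 8:C/T; 11:G/T; 16:A/C; 20:A/G; 25:T/A; 28:C/A.
That gives 8 mismatches out of 29 aligned sites, so the Hamming distance is 8.

8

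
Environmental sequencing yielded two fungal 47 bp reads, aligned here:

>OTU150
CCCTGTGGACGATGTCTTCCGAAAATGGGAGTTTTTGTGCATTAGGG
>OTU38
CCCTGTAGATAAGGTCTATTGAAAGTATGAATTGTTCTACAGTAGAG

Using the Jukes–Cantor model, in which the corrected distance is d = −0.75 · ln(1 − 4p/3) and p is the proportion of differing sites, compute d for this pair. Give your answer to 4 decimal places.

Mismatches occur at site 7 (G↔A), site 10 (C↔T), site 11 (G↔A), site 13 (T↔G), site 18 (T↔A), site 19 (C↔T), site 20 (C↔T), site 25 (A↔G), site 27 (G↔A), site 28 (G↔T), site 31 (G↔A), site 34 (T↔G), site 37 (G↔C), site 39 (G↔A), site 42 (T↔G), site 46 (G↔A).
p = 16/47 = 0.340426.
d = −0.75 · ln(1 − (4/3)·0.340426) = −0.75 · ln(0.546099) = −0.75 · (-0.604955) = 0.4537.

0.4537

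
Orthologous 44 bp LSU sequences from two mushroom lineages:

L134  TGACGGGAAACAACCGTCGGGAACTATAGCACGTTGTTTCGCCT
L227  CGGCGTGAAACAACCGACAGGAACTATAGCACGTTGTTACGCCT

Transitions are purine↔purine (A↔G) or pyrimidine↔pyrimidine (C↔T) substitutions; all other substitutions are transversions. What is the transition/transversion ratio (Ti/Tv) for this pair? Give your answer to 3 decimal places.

Mismatches occur at site 1 (T↔C, transition), site 3 (A↔G, transition), site 6 (G↔T, transversion), site 17 (T↔A, transversion), site 19 (G↔A, transition), site 39 (T↔A, transversion).
Of the 6 differences, 3 transitions and 3 transversions, so Ti/Tv = 3/3 = 1.000.

1.000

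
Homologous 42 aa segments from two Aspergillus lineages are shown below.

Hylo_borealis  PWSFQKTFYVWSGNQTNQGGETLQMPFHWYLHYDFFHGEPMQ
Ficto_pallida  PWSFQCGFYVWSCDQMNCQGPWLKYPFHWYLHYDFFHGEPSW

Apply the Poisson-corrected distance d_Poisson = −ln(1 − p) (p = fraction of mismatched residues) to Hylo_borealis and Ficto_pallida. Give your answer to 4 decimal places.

0.3704

The sequences differ at positions 6 (K/C), 7 (T/G), 13 (G/C), 14 (N/D), 16 (T/M), 18 (Q/C), 19 (G/Q), 21 (E/P), 22 (T/W), 24 (Q/K), 25 (M/Y), 41 (M/S), 42 (Q/W).
p = 13/42 = 0.309524.
d = −ln(1 − 0.309524) = −ln(0.690476) = 0.3704.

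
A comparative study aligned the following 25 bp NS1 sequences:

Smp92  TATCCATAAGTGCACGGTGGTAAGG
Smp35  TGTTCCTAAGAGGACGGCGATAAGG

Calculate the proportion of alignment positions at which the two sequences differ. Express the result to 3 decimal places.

The sequences differ at positions 2 (A/G), 4 (C/T), 6 (A/C), 11 (T/A), 13 (C/G), 18 (T/C), 20 (G/A).
There are 7 differences over 25 sites, so p = 7/25 = 0.280.

0.280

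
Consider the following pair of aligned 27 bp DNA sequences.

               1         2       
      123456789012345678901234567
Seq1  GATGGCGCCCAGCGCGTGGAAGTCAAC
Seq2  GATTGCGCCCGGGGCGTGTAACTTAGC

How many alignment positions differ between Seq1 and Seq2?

7

Differing sites — 4:G/T; 11:A/G; 13:C/G; 19:G/T; 22:G/C; 24:C/T; 26:A/G.
That gives 7 mismatches out of 27 aligned sites, so the Hamming distance is 7.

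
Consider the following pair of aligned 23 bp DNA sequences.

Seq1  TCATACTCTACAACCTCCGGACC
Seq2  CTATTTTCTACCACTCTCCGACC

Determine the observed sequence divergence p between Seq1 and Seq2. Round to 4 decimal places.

0.3913

The sequences differ at positions 1 (T/C), 2 (C/T), 5 (A/T), 6 (C/T), 12 (A/C), 15 (C/T), 16 (T/C), 17 (C/T), 19 (G/C).
There are 9 differences over 23 sites, so p = 9/23 = 0.3913.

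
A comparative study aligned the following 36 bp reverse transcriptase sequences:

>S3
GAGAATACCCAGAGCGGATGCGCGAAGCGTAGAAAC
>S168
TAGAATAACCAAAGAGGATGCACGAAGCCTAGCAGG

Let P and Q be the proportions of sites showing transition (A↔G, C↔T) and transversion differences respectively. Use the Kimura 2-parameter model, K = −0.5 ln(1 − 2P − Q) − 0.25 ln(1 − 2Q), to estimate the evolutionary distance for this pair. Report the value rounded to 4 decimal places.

0.3041

The sequences differ at positions 1 (G/T, transversion), 8 (C/A, transversion), 12 (G/A, transition), 15 (C/A, transversion), 22 (G/A, transition), 29 (G/C, transversion), 33 (A/C, transversion), 35 (A/G, transition), 36 (C/G, transversion).
Of the 9 differences, 3 transitions and 6 transversions over 36 sites: P = 3/36 = 0.083333, Q = 6/36 = 0.166667.
d = −0.5·ln(0.666667) − 0.25·ln(0.666666) = −0.5·(-0.405465) − 0.25·(-0.405466) = 0.3041.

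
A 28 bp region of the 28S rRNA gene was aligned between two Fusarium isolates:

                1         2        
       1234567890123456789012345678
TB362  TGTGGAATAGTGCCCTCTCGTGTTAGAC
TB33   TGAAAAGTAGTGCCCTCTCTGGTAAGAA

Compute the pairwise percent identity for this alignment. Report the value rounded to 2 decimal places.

71.43%

Differing sites — 3:T/A; 4:G/A; 5:G/A; 7:A/G; 20:G/T; 21:T/G; 24:T/A; 28:C/A.
20 of the 28 sites match, so the percent identity is 20/28 × 100 = 71.43%.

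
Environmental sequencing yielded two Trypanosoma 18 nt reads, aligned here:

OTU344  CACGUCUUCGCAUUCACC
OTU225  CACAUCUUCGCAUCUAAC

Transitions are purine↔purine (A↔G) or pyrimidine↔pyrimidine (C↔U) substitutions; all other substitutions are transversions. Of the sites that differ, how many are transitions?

3

The sequences differ at positions 4 (G/A, transition), 14 (U/C, transition), 15 (C/U, transition), 17 (C/A, transversion).
Of the 4 differences, 3 transitions and 1 transversion, so the answer is 3.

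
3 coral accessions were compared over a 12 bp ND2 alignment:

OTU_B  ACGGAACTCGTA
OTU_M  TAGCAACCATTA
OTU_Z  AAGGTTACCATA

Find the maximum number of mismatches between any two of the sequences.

7

Pairwise Hamming distances:
  OTU_B vs OTU_M: 6
  OTU_B vs OTU_Z: 6
  OTU_M vs OTU_Z: 7
The largest is 7, between OTU_M and OTU_Z.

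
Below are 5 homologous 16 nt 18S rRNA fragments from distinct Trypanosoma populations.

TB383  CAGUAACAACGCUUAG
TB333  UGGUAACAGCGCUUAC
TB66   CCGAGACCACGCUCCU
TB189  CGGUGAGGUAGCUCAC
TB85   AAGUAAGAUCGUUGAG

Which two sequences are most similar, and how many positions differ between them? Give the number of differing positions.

Pairwise Hamming distances:
  TB383 vs TB333: 4
  TB383 vs TB66: 7
  TB383 vs TB189: 8
  TB383 vs TB85: 5
  TB333 vs TB66: 9
  TB333 vs TB189: 7
  TB333 vs TB85: 7
  TB66 vs TB189: 8
  TB66 vs TB85: 11
  TB189 vs TB85: 8
The smallest is 4, between TB383 and TB333.

4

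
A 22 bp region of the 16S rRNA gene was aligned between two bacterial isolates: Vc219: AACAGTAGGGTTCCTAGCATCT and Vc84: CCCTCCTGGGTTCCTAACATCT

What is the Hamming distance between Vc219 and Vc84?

7

The sequences differ at positions 1 (A/C), 2 (A/C), 4 (A/T), 5 (G/C), 6 (T/C), 7 (A/T), 17 (G/A).
That gives 7 mismatches out of 22 aligned sites, so the Hamming distance is 7.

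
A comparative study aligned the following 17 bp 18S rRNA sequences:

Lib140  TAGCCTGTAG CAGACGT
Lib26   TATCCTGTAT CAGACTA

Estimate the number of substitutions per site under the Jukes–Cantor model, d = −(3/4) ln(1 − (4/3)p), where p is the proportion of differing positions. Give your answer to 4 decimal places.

0.2824

Differing sites — 3:G/T; 10:G/T; 16:G/T; 17:T/A.
p = 4/17 = 0.235294.
d = −0.75 · ln(1 − (4/3)·0.235294) = −0.75 · ln(0.686275) = −0.75 · (-0.376477) = 0.2824.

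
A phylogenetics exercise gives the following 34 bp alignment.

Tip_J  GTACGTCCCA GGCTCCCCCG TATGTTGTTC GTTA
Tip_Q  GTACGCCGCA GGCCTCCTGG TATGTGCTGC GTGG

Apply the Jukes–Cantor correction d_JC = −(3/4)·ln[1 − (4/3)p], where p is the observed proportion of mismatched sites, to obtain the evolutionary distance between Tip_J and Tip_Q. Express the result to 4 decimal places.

0.4234

The sequences differ at positions 6 (T/C), 8 (C/G), 14 (T/C), 15 (C/T), 18 (C/T), 19 (C/G), 26 (T/G), 27 (G/C), 29 (T/G), 33 (T/G), 34 (A/G).
p = 11/34 = 0.323529.
d = −0.75 · ln(1 − (4/3)·0.323529) = −0.75 · ln(0.568628) = −0.75 · (-0.564529) = 0.4234.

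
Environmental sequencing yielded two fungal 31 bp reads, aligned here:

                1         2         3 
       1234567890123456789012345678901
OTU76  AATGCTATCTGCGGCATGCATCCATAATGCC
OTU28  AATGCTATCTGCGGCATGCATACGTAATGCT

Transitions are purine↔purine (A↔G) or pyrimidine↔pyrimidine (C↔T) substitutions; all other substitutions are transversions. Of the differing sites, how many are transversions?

The sequences differ at positions 22 (C/A, transversion), 24 (A/G, transition), 31 (C/T, transition).
Of the 3 differences, 2 transitions and 1 transversion, so the answer is 1.

1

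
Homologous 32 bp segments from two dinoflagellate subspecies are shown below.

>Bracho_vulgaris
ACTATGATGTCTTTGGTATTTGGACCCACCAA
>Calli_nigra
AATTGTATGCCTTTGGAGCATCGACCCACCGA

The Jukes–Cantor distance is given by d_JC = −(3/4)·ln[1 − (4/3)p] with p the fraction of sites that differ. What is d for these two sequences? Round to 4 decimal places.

Differing sites — 2:C/A; 4:A/T; 5:T/G; 6:G/T; 10:T/C; 17:T/A; 18:A/G; 19:T/C; 20:T/A; 22:G/C; 31:A/G.
p = 11/32 = 0.343750.
d = −0.75 · ln(1 − (4/3)·0.343750) = −0.75 · ln(0.541667) = −0.75 · (-0.613104) = 0.4598.

0.4598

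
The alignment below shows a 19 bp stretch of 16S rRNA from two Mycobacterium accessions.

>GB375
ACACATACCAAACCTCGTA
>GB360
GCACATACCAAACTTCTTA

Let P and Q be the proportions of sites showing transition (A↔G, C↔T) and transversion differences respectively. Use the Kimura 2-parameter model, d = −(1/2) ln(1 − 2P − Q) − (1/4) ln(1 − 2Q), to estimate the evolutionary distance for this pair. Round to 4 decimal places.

Differing sites — 1:A/G (Ti); 14:C/T (Ti); 17:G/T (Tv).
Of the 3 differences, 2 transitions and 1 transversion over 19 sites: P = 2/19 = 0.105263, Q = 1/19 = 0.052632.
d = −0.5·ln(0.736842) − 0.25·ln(0.894736) = −0.5·(-0.305382) − 0.25·(-0.111227) = 0.1805.

0.1805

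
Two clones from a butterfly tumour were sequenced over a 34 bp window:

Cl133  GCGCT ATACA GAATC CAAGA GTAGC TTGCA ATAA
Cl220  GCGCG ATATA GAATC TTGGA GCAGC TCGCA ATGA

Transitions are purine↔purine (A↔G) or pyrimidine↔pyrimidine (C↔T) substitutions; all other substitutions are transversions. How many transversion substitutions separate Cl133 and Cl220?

2

Mismatches occur at site 5 (T/G, transversion), site 9 (C/T, transition), site 16 (C/T, transition), site 17 (A/T, transversion), site 18 (A/G, transition), site 22 (T/C, transition), site 27 (T/C, transition), site 33 (A/G, transition).
Of the 8 differences, 6 transitions and 2 transversions, so the answer is 2.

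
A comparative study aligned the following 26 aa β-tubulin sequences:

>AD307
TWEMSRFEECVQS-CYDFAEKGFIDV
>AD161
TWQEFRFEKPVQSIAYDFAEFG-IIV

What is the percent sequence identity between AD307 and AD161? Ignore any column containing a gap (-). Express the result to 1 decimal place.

66.7%

Excluding the 2 gap columns leaves 24 comparable sites.
Differing sites — 3:E/Q; 4:M/E; 5:S/F; 9:E/K; 10:C/P; 15:C/A; 21:K/F; 25:D/I.
16 of the 24 comparable sites match, so the percent identity is 16/24 × 100 = 66.7%.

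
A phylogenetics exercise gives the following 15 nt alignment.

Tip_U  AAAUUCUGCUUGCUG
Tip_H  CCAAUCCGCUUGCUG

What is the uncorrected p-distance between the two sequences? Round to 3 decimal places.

0.267

Differing sites — 1:A/C; 2:A/C; 4:U/A; 7:U/C.
There are 4 differences over 15 sites, so p = 4/15 = 0.267.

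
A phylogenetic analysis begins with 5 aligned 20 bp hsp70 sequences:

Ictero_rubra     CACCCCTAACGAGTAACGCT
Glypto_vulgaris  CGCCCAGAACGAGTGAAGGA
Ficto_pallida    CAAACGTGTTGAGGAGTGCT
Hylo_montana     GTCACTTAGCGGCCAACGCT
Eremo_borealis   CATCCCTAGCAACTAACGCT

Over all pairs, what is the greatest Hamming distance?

14

Pairwise Hamming distances:
  Ictero_rubra vs Glypto_vulgaris: 7
  Ictero_rubra vs Ficto_pallida: 9
  Ictero_rubra vs Hylo_montana: 8
  Ictero_rubra vs Eremo_borealis: 4
  Glypto_vulgaris vs Ficto_pallida: 14
  Glypto_vulgaris vs Hylo_montana: 13
  Glypto_vulgaris vs Eremo_borealis: 11
  Ficto_pallida vs Hylo_montana: 12
  Ficto_pallida vs Eremo_borealis: 11
  Hylo_montana vs Eremo_borealis: 8
The largest is 14, between Glypto_vulgaris and Ficto_pallida.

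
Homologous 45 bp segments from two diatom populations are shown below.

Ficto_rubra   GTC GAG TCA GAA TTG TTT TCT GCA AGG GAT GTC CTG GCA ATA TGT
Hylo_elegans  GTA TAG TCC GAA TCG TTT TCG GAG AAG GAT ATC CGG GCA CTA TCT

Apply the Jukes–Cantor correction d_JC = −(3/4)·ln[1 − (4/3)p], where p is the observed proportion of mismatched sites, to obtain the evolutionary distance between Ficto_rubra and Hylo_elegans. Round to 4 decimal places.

Differing sites — 3:C/A; 4:G/T; 9:A/C; 14:T/C; 21:T/G; 23:C/A; 24:A/G; 26:G/A; 31:G/A; 35:T/G; 40:A/C; 44:G/C.
p = 12/45 = 0.266667.
d = −0.75 · ln(1 − (4/3)·0.266667) = −0.75 · ln(0.644444) = −0.75 · (-0.439367) = 0.3295.

0.3295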